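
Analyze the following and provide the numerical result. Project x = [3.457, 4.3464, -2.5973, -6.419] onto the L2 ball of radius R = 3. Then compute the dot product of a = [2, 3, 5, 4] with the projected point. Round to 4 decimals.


Step 1: Compute ||x|| (intermediates to 6 decimals).
||x|| = sqrt(3.457^2 + 4.3464^2 + (-2.5973)^2 + (-6.419)^2) = 8.876462
Step 2: Project.
Since ||x|| > R, scale = R/||x|| = 3/8.876462 = 0.337972, proj(x) = scale * x
proj(x) = [1.168369, 1.468962, -0.877815, -2.169442]
Step 3: Dot product.
a^T * proj(x) = 2*1.168369 + 3*1.468962 + 5*(-0.877815) + 4*(-2.169442) = -6.3232


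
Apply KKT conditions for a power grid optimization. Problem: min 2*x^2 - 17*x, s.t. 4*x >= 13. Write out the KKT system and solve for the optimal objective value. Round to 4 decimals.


Step 1: Try lambda = 0 (constraint inactive).
Stationarity: 2*2*x - 17 = 0
x* = 17/(2*2) = 4.25
Check constraint: 4*4.25 = 17.0 >= 13 -- satisfied.
Step 2: Compute optimal value.
f(x*) = 2*4.25^2 - 17*4.25 = -36.125


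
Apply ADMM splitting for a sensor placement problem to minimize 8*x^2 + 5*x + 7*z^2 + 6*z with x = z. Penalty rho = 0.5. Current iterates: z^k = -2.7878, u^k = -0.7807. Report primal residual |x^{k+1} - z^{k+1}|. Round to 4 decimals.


ADMM iteration with rho = 0.5, z^k = -2.7878, u^k = -0.7807
Step 1: x-update.
Minimize 8*x^2 + 5*x + (0.5/2)*(x + 2.7878 - 0.7807)^2
FOC: (2*8 + 0.5)*x = -5 + 0.5*(-2.7878 + 0.7807)
x^{k+1} = -0.3639
Step 2: z-update.
Minimize 7*z^2 + 6*z + (0.5/2)*(-0.3639 - z - 0.7807)^2
FOC: (2*7 + 0.5)*z = -6 + 0.5*(-0.3639 - 0.7807)
z^{k+1} = -0.4533
Step 3: u-update.
u^{k+1} = -0.7807 - 0.3639 + 0.4533 = -0.6913
Step 4: Primal residual = |-0.3639 + 0.4533| = 0.0894


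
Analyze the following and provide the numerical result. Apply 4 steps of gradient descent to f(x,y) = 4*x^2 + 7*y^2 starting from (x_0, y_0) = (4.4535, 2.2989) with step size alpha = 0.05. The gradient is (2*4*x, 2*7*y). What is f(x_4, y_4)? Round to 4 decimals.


Gradient descent on f(x,y) = 4*x^2 + 7*y^2.
Starting point: (4.4535, 2.2989), alpha = 0.05
Step 1: grad_x = 2*4*4.4535 = 35.628, grad_y = 2*7*2.2989 = 32.1846
  x_1 = 4.4535 - 0.05*35.628 = 2.6721
  y_1 = 2.2989 - 0.05*32.1846 = 0.6897
Step 2: grad_x = 2*4*2.6721 = 21.3768, grad_y = 2*7*0.6897 = 9.6554
  x_2 = 2.6721 - 0.05*21.3768 = 1.6033
  y_2 = 0.6897 - 0.05*9.6554 = 0.2069
Step 3: grad_x = 2*4*1.6033 = 12.8261, grad_y = 2*7*0.2069 = 2.8966
  x_3 = 1.6033 - 0.05*12.8261 = 0.962
  y_3 = 0.2069 - 0.05*2.8966 = 0.0621
Step 4: grad_x = 2*4*0.962 = 7.6956, grad_y = 2*7*0.0621 = 0.869
  x_4 = 0.962 - 0.05*7.6956 = 0.5772
  y_4 = 0.0621 - 0.05*0.869 = 0.0186
f(0.5772, 0.0186) = 4*0.5772^2 + 7*0.0186^2 = 1.3349


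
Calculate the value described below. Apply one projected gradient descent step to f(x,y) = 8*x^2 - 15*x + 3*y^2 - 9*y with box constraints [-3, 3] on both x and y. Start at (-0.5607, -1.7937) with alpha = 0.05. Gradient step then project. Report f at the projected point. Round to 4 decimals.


Step 1: Compute gradient at (-0.5607, -1.7937).
grad_x = 2*8*-0.5607 - 15 = -23.9712
grad_y = 2*3*-1.7937 - 9 = -19.7622
Step 2: Gradient step.
x_raw = -0.5607 - 0.05*-23.9712 = 0.6379
y_raw = -1.7937 - 0.05*-19.7622 = -0.8056
Step 3: Project onto [-3, 3].
x_proj = clip(0.6379) = 0.6379
y_proj = clip(-0.8056) = -0.8056
Step 4: Evaluate f.
f(0.6379, -0.8056) = 2.8843


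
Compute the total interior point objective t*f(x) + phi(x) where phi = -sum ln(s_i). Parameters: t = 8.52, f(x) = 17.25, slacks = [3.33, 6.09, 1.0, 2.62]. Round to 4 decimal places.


Step 1: Compute log-barrier.
ln values: [1.203, 1.8066, 0.0, 0.9632]
phi = -(1.203 + 1.8066 + 0.0 + 0.9632) = -3.9728
Step 2: Compute augmented objective.
t*f(x) = 8.52*17.25 = 146.97
Total = 146.97 - 3.9728 = 142.9972


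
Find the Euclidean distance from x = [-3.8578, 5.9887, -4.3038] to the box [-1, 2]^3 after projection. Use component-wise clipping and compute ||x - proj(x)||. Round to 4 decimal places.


Project each component onto [-1, 2].
clip(-3.8578) = -1.0, clip(5.9887) = 2.0, clip(-4.3038) = -1.0
Projection = [-1.0, 2.0, -1.0]
Squared diffs: [8.167, 15.9097, 10.9151]
Distance = sqrt(34.9918) = 5.9154


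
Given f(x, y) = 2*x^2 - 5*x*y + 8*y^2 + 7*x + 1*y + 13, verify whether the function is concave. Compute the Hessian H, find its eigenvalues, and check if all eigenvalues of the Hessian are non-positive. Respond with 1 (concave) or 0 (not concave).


The Hessian of f(x,y) = 2*x^2 - 5*x*y + 8*y^2 + 7*x + 1*y + 13 is:
H = [[4, -5], [-5, 16]]
Trace = 4 + 16 = 20
Determinant = 4*16 - (-5)^2 = 39
Discriminant = (20)^2 - 4*39 = 244.0
Eigenvalues: lambda_1 = 2.1898, lambda_2 = 17.8102
The function is not concave.

0


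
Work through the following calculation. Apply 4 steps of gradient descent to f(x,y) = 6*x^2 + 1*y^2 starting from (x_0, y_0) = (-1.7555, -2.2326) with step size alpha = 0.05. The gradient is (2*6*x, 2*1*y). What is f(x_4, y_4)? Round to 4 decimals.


Gradient descent on f(x,y) = 6*x^2 + 1*y^2.
Starting point: (-1.7555, -2.2326), alpha = 0.05
Step 1: grad_x = 2*6*-1.7555 = -21.066, grad_y = 2*1*-2.2326 = -4.4652
  x_1 = -1.7555 - 0.05*-21.066 = -0.7022
  y_1 = -2.2326 - 0.05*-4.4652 = -2.0093
Step 2: grad_x = 2*6*-0.7022 = -8.4264, grad_y = 2*1*-2.0093 = -4.0187
  x_2 = -0.7022 - 0.05*-8.4264 = -0.2809
  y_2 = -2.0093 - 0.05*-4.0187 = -1.8084
Step 3: grad_x = 2*6*-0.2809 = -3.3706, grad_y = 2*1*-1.8084 = -3.6168
  x_3 = -0.2809 - 0.05*-3.3706 = -0.1124
  y_3 = -1.8084 - 0.05*-3.6168 = -1.6276
Step 4: grad_x = 2*6*-0.1124 = -1.3482, grad_y = 2*1*-1.6276 = -3.2551
  x_4 = -0.1124 - 0.05*-1.3482 = -0.0449
  y_4 = -1.6276 - 0.05*-3.2551 = -1.4648
f(-0.0449, -1.4648) = 6*(-0.0449)^2 + 1*(-1.4648)^2 = 2.1578


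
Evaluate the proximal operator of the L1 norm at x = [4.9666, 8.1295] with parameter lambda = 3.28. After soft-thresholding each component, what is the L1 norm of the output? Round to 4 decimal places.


Soft-thresholding with lambda = 3.28:
prox(4.9666) = sign(4.9666)*max(|4.9666| - 3.28, 0) = 1.6866
prox(8.1295) = sign(8.1295)*max(|8.1295| - 3.28, 0) = 4.8495
prox(x) = [1.6866, 4.8495]
||prox(x)||_1 = 1.6866 + 4.8495 = 6.5361


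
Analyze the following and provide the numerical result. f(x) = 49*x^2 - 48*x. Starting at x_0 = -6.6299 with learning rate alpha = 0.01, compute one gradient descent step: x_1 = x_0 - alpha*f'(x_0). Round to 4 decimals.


We compute the gradient at x_0 and apply the update.
f'(x) = 98*x - 48
f'(-6.6299) = 98*-6.6299 - 48 = -697.7302
x_1 = -6.6299 - 0.01*-697.7302 = 0.3474


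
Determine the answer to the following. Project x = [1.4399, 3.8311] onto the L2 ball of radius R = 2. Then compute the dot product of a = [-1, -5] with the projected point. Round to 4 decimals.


Step 1: Compute ||x|| (intermediates to 6 decimals).
||x|| = sqrt(1.4399^2 + 3.8311^2) = 4.092754
Step 2: Project.
Since ||x|| > R, scale = R/||x|| = 2/4.092754 = 0.488669, proj(x) = scale * x
proj(x) = [0.703634, 1.87214]
Step 3: Dot product.
a^T * proj(x) = -1*0.703634 - 5*1.87214 = -10.0643


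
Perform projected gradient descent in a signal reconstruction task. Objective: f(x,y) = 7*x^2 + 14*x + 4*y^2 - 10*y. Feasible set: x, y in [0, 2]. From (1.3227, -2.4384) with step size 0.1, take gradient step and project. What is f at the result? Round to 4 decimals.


Step 1: Compute gradient at (1.3227, -2.4384).
grad_x = 2*7*1.3227 + 14 = 32.5178
grad_y = 2*4*-2.4384 - 10 = -29.5072
Step 2: Gradient step.
x_raw = 1.3227 - 0.1*32.5178 = -1.9291
y_raw = -2.4384 - 0.1*-29.5072 = 0.5123
Step 3: Project onto [0, 2].
x_proj = clip(-1.9291) = 0.0
y_proj = clip(0.5123) = 0.5123
Step 4: Evaluate f.
f(0.0, 0.5123) = -4.0733


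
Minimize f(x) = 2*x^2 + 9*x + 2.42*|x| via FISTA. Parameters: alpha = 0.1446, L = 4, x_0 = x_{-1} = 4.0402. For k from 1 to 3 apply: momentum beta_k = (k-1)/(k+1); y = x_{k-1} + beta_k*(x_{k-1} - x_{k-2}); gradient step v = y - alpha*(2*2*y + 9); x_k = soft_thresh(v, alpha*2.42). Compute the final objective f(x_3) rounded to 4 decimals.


FISTA on f(x) = 2*x^2 + 9*x + 2.42*|x|
L = 4, alpha = 0.1446
Iteration 1: beta = 0.0, y = 4.0402 + 0.0*(4.0402 - 4.0402) = 4.0402
  grad(y) = 25.1608, v = y - alpha*grad = 0.4019
  prox(v) = soft_thresh(0.4019, 0.3499) = 0.052
Iteration 2: beta = 0.3333, y = 0.052 + 0.3333*(0.052 - 4.0402) = -1.2774
  grad(y) = 3.8905, v = y - alpha*grad = -1.8399
  prox(v) = soft_thresh(-1.8399, 0.3499) = -1.49
Iteration 3: beta = 0.5, y = -1.49 + 0.5*(-1.49 - 0.052) = -2.261
  grad(y) = -0.0441, v = y - alpha*grad = -2.2546
  prox(v) = soft_thresh(-2.2546, 0.3499) = -1.9047
f(x_3) = 2*(-1.9047)^2 + 9*(-1.9047) + 2.42*|-1.9047| = -5.2771


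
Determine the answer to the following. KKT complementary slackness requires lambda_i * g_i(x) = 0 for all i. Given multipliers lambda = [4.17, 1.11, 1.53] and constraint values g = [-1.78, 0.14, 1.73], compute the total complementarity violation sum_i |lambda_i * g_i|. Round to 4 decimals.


KKT complementary slackness check:
lambda_1 * g_1 = 4.17 * -1.78 = -7.4226
lambda_2 * g_2 = 1.11 * 0.14 = 0.1554
lambda_3 * g_3 = 1.53 * 1.73 = 2.6469
Total violation = 7.4226 + 0.1554 + 2.6469 = 10.2249


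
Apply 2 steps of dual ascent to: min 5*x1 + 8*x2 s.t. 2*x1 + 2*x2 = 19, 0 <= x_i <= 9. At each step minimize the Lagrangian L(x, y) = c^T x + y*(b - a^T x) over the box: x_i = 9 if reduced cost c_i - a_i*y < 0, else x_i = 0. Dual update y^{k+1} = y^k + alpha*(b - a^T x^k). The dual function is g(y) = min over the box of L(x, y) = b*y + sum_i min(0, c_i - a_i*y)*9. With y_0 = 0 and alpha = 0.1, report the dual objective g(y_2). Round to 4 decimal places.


Dual ascent for LP: min 5*x1 + 8*x2, 2*x1 + 2*x2 = 19, 0 <= x_i <= 9
Step 1: y^k = 0.0, reduced costs: (5.0, 8.0)
  x^k = (0.0, 0.0), subgradient = b - a^T x = 19.0
  y^{k+1} = 0.0 + 0.1*19.0 = 1.9
Step 2: y^k = 1.9, reduced costs: (1.2, 4.2)
  x^k = (0.0, 0.0), subgradient = b - a^T x = 19.0
  y^{k+1} = 1.9 + 0.1*19.0 = 3.8
Dual objective at y_2 = 3.8: reduced costs (-2.6, 0.4), box minimizer x = (9.0, 0.0)
g(y_2) = b*y + (c1 - a1*y)*x1 + (c2 - a2*y)*x2 = 19*3.8 + (-2.6)*9.0 + 0.4*0.0 = 72.2 - 23.4 + 0.0 = 48.8


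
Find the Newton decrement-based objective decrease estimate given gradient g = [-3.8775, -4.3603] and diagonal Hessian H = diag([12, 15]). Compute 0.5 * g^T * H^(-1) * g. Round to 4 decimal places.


Step 1: H is diagonal, so H^(-1) * g = [-0.3231, -0.2907].
Step 2: g^T H^(-1) g = sum_i g_i^2 / H_ii
  = (-3.8775)^2/12 + (-4.3603)^2/15
  = 1.2529 + 1.2675 = 2.5204
Step 3: Objective decrease = 0.5 * g^T H^(-1) g = 1.2602


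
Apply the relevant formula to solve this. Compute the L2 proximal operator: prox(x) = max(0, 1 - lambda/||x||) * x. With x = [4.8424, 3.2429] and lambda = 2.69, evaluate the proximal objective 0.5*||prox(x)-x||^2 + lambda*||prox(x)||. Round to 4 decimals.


Step 1: Compute ||x||.
||x|| = 5.828
Step 2: Compute scaling factor.
scale = max(0, 1 - 2.69/5.828) = 0.5384
Step 3: prox(x) = [2.6073, 1.7461]
||prox(x)|| = 3.138
Step 4: Proximal objective.
0.5*||prox-x||^2 = 3.6181
lambda*||prox|| = 8.4412
Total = 12.0592


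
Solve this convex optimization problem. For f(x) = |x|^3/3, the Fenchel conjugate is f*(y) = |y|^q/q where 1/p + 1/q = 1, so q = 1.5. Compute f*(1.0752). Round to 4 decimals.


The conjugate exponent q satisfies 1/p + 1/q = 1.
p = 3, so q = 3/(3 - 1) = 1.5
|y|^q = 1.0752^1.5 = 1.1149
f*(1.0752) = 1.1149 / 1.5 = 0.7433


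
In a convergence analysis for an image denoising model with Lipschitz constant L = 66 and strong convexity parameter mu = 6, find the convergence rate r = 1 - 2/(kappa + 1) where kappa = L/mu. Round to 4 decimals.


Step 1: Compute the condition number.
kappa = L/mu = 66/6 = 11.0
Step 2: Compute the convergence rate.
r = 1 - 2/(kappa + 1) = 1 - 2*mu/(L + mu) = (L - mu)/(L + mu) = 60/72 = 0.8333


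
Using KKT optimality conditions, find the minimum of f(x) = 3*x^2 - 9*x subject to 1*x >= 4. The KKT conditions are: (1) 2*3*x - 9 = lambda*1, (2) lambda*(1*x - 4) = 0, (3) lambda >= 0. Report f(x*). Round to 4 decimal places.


Step 1: Try lambda = 0 (constraint inactive).
x_unc = 9/(2*3) = 1.5
Check: 1*1.5 = 1.5 < 4 -- violated!
Step 2: Constraint must be active: 1*x = 4
x* = 4/1 = 4.0
lambda = (2*3*4.0 - 9)/1 = 15.0
Step 3: Compute optimal value.
f(x*) = 3*4.0^2 - 9*4.0 = 12.0


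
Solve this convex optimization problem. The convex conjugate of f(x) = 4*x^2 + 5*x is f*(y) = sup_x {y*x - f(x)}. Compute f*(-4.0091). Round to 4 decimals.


f*(y) = sup_x {y*x - a*x^2 - b*x} = sup_x {(y-b)*x - a*x^2}
FOC: (y - b) - 2a*x = 0 => x* = (y - b)/(2a)
x* = (-4.0091 - 5)/(2*4) = -1.1261
f*(-4.0091) = (y-b)^2/(4a) = (-4.0091 - 5)^2/(4*4)
= 81.1639/16 = 5.0727


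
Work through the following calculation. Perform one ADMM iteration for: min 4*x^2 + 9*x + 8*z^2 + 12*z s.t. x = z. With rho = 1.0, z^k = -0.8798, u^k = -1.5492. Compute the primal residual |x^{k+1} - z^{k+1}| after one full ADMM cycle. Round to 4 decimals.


ADMM iteration with rho = 1.0, z^k = -0.8798, u^k = -1.5492
Step 1: x-update.
Minimize 4*x^2 + 9*x + (1.0/2)*(x + 0.8798 - 1.5492)^2
FOC: (2*4 + 1.0)*x = -9 + 1.0*(-0.8798 + 1.5492)
x^{k+1} = -0.9256
Step 2: z-update.
Minimize 8*z^2 + 12*z + (1.0/2)*(-0.9256 - z - 1.5492)^2
FOC: (2*8 + 1.0)*z = -12 + 1.0*(-0.9256 - 1.5492)
z^{k+1} = -0.8515
Step 3: u-update.
u^{k+1} = -1.5492 - 0.9256 + 0.8515 = -1.6234
Step 4: Primal residual = |-0.9256 + 0.8515| = 0.0742


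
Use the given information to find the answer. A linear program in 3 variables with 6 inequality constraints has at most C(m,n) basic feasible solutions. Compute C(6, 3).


Each vertex corresponds to some choice of n active constraints out of m, so the number of vertices is at most C(m, n) = m! / (n!(m-n)!).
m = 6, n = 3
Numerator: 6 * 5 * 4
Denominator: 3! = 6
C(6, 3) = 20


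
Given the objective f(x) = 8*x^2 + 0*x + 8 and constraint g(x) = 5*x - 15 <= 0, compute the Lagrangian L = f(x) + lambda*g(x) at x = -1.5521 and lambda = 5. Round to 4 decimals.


Step 1: Evaluate f(x).
f(-1.5521) = 8*(-1.5521)^2 + 0*(-1.5521) + 8 = 27.2721
Step 2: Evaluate g(x).
g(-1.5521) = 5*-1.5521 - 15 = -22.7605
Step 3: Compute Lagrangian.
L = 27.2721 + 5*-22.7605 = -86.5304


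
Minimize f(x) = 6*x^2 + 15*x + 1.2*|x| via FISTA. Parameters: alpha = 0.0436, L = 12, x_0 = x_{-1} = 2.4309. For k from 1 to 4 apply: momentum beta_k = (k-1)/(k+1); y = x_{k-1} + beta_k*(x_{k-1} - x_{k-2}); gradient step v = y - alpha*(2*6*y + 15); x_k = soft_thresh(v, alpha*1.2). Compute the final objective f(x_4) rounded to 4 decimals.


FISTA on f(x) = 6*x^2 + 15*x + 1.2*|x|
L = 12, alpha = 0.0436
Iteration 1: beta = 0.0, y = 2.4309 + 0.0*(2.4309 - 2.4309) = 2.4309
  grad(y) = 44.1708, v = y - alpha*grad = 0.5051
  prox(v) = soft_thresh(0.5051, 0.0523) = 0.4527
Iteration 2: beta = 0.3333, y = 0.4527 + 0.3333*(0.4527 - 2.4309) = -0.2067
  grad(y) = 12.5201, v = y - alpha*grad = -0.7525
  prox(v) = soft_thresh(-0.7525, 0.0523) = -0.7002
Iteration 3: beta = 0.5, y = -0.7002 + 0.5*(-0.7002 - 0.4527) = -1.2767
  grad(y) = -0.3202, v = y - alpha*grad = -1.2627
  prox(v) = soft_thresh(-1.2627, 0.0523) = -1.2104
Iteration 4: beta = 0.6, y = -1.2104 + 0.6*(-1.2104 + 0.7002) = -1.5165
  grad(y) = -3.1982, v = y - alpha*grad = -1.3771
  prox(v) = soft_thresh(-1.3771, 0.0523) = -1.3248
f(x_4) = 6*(-1.3248)^2 + 15*(-1.3248) + 1.2*|-1.3248| = -7.7518


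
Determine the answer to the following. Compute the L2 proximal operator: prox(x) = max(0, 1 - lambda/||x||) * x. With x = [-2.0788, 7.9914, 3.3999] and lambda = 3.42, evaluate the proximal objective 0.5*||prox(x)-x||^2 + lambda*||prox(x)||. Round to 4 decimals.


Step 1: Compute ||x||.
||x|| = 8.9299
Step 2: Compute scaling factor.
scale = max(0, 1 - 3.42/8.9299) = 0.617
Step 3: prox(x) = [-1.2827, 4.9308, 2.0978]
||prox(x)|| = 5.5099
Step 4: Proximal objective.
0.5*||prox-x||^2 = 5.8482
lambda*||prox|| = 18.8439
Total = 24.6921


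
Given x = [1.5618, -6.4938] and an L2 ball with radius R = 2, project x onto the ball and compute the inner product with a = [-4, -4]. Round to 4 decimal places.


Step 1: Compute ||x|| (intermediates to 6 decimals).
||x|| = sqrt(1.5618^2 + (-6.4938)^2) = 6.678971
Step 2: Project.
Since ||x|| > R, scale = R/||x|| = 2/6.678971 = 0.299447, proj(x) = scale * x
proj(x) = [0.467676, -1.944549]
Step 3: Dot product.
a^T * proj(x) = -4*0.467676 - 4*(-1.944549) = 5.9075


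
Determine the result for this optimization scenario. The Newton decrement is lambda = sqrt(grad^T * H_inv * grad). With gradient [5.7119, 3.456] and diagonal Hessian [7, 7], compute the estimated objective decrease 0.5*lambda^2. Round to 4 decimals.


Step 1: H is diagonal, so H^(-1) * g = [0.816, 0.4937].
Step 2: g^T H^(-1) g = sum_i g_i^2 / H_ii
  = (5.7119)^2/7 + (3.456)^2/7
  = 4.6608 + 1.7063 = 6.3671
Step 3: Objective decrease = 0.5 * g^T H^(-1) g = 3.1836


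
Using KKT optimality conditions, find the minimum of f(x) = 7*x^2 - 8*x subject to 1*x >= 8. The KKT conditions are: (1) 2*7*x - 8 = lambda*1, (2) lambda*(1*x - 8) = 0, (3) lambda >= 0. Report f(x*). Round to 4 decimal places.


Step 1: Try lambda = 0 (constraint inactive).
x_unc = 8/(2*7) = 0.5714
Check: 1*0.5714 = 0.5714 < 8 -- violated!
Step 2: Constraint must be active: 1*x = 8
x* = 8/1 = 8.0
lambda = (2*7*8.0 - 8)/1 = 104.0
Step 3: Compute optimal value.
f(x*) = 7*8.0^2 - 8*8.0 = 384.0


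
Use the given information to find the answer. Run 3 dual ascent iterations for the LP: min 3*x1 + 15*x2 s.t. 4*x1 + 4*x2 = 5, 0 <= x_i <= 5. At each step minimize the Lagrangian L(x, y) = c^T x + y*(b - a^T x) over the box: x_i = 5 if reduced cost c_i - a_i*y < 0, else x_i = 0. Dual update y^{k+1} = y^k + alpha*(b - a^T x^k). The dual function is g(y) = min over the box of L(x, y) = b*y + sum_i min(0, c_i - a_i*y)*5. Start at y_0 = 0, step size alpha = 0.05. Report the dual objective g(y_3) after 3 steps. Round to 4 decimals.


Dual ascent for LP: min 3*x1 + 15*x2, 4*x1 + 4*x2 = 5, 0 <= x_i <= 5
Step 1: y^k = 0.0, reduced costs: (3.0, 15.0)
  x^k = (0.0, 0.0), subgradient = b - a^T x = 5.0
  y^{k+1} = 0.0 + 0.05*5.0 = 0.25
Step 2: y^k = 0.25, reduced costs: (2.0, 14.0)
  x^k = (0.0, 0.0), subgradient = b - a^T x = 5.0
  y^{k+1} = 0.25 + 0.05*5.0 = 0.5
Step 3: y^k = 0.5, reduced costs: (1.0, 13.0)
  x^k = (0.0, 0.0), subgradient = b - a^T x = 5.0
  y^{k+1} = 0.5 + 0.05*5.0 = 0.75
Dual objective at y_3 = 0.75: reduced costs (0.0, 12.0), box minimizer x = (0.0, 0.0)
g(y_3) = b*y + (c1 - a1*y)*x1 + (c2 - a2*y)*x2 = 5*0.75 + 0.0*0.0 + 12.0*0.0 = 3.75 + 0.0 + 0.0 = 3.75


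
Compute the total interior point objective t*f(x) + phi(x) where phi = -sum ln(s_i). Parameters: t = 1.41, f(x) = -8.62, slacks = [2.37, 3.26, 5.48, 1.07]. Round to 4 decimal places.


Step 1: Compute log-barrier.
ln values: [0.8629, 1.1817, 1.7011, 0.0677]
phi = -(0.8629 + 1.1817 + 1.7011 + 0.0677) = -3.8134
Step 2: Compute augmented objective.
t*f(x) = 1.41*-8.62 = -12.1542
Total = -12.1542 - 3.8134 = -15.9676


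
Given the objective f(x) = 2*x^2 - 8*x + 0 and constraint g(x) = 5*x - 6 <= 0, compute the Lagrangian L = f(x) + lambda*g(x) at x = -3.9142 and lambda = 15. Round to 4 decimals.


Step 1: Evaluate f(x).
f(-3.9142) = 2*(-3.9142)^2 - 8*(-3.9142) + 0 = 61.9555
Step 2: Evaluate g(x).
g(-3.9142) = 5*-3.9142 - 6 = -25.571
Step 3: Compute Lagrangian.
L = 61.9555 + 15*-25.571 = -321.6095


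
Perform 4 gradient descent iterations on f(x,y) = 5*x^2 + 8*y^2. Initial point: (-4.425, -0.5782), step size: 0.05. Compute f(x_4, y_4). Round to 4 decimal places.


Gradient descent on f(x,y) = 5*x^2 + 8*y^2.
Starting point: (-4.425, -0.5782), alpha = 0.05
Step 1: grad_x = 2*5*-4.425 = -44.25, grad_y = 2*8*-0.5782 = -9.2512
  x_1 = -4.425 - 0.05*-44.25 = -2.2125
  y_1 = -0.5782 - 0.05*-9.2512 = -0.1156
Step 2: grad_x = 2*5*-2.2125 = -22.125, grad_y = 2*8*-0.1156 = -1.8502
  x_2 = -2.2125 - 0.05*-22.125 = -1.1063
  y_2 = -0.1156 - 0.05*-1.8502 = -0.0231
Step 3: grad_x = 2*5*-1.1063 = -11.0625, grad_y = 2*8*-0.0231 = -0.37
  x_3 = -1.1063 - 0.05*-11.0625 = -0.5531
  y_3 = -0.0231 - 0.05*-0.37 = -0.0046
Step 4: grad_x = 2*5*-0.5531 = -5.5313, grad_y = 2*8*-0.0046 = -0.074
  x_4 = -0.5531 - 0.05*-5.5313 = -0.2766
  y_4 = -0.0046 - 0.05*-0.074 = -0.0009
f(-0.2766, -0.0009) = 5*(-0.2766)^2 + 8*(-0.0009)^2 = 0.3824


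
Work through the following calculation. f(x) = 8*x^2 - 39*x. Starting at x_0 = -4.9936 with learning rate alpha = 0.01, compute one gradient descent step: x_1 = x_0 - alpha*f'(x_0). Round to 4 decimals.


We compute the gradient at x_0 and apply the update.
f'(x) = 16*x - 39
f'(-4.9936) = 16*-4.9936 - 39 = -118.8976
x_1 = -4.9936 - 0.01*-118.8976 = -3.8046


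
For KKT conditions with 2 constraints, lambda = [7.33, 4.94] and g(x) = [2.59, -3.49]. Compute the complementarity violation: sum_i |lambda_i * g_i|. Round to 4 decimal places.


KKT complementary slackness check:
lambda_1 * g_1 = 7.33 * 2.59 = 18.9847
lambda_2 * g_2 = 4.94 * -3.49 = -17.2406
Total violation = 18.9847 + 17.2406 = 36.2253


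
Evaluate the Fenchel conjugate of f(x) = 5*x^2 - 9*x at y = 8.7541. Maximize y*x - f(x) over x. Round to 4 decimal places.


f*(y) = sup_x {y*x - a*x^2 - b*x} = sup_x {(y-b)*x - a*x^2}
FOC: (y - b) - 2a*x = 0 => x* = (y - b)/(2a)
x* = (8.7541 + 9)/(2*5) = 1.7754
f*(8.7541) = (y-b)^2/(4a) = (8.7541 + 9)^2/(4*5)
= 315.2081/20 = 15.7604


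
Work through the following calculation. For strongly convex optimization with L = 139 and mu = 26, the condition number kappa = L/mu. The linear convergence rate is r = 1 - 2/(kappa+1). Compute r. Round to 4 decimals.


Step 1: Compute the condition number.
kappa = L/mu = 139/26 = 5.3462
Step 2: Compute the convergence rate.
r = 1 - 2/(kappa + 1) = 1 - 2*mu/(L + mu) = (L - mu)/(L + mu) = 113/165 = 0.6848


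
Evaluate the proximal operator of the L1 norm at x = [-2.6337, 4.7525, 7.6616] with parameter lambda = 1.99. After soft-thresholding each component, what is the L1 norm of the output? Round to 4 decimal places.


Soft-thresholding with lambda = 1.99:
prox(-2.6337) = sign(-2.6337)*max(|-2.6337| - 1.99, 0) = -0.6437
prox(4.7525) = sign(4.7525)*max(|4.7525| - 1.99, 0) = 2.7625
prox(7.6616) = sign(7.6616)*max(|7.6616| - 1.99, 0) = 5.6716
prox(x) = [-0.6437, 2.7625, 5.6716]
||prox(x)||_1 = 0.6437 + 2.7625 + 5.6716 = 9.0778


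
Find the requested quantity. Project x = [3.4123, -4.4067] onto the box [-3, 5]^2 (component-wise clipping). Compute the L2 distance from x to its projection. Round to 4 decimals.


Project each component onto [-3, 5].
clip(3.4123) = 3.4123, clip(-4.4067) = -3.0
Projection = [3.4123, -3.0]
Squared diffs: [0.0, 1.9788]
Distance = sqrt(1.9788) = 1.4067


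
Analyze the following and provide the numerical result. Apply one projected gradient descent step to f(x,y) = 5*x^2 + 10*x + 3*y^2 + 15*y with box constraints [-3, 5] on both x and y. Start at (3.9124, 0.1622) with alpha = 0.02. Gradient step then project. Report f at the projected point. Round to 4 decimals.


Step 1: Compute gradient at (3.9124, 0.1622).
grad_x = 2*5*3.9124 + 10 = 49.124
grad_y = 2*3*0.1622 + 15 = 15.9732
Step 2: Gradient step.
x_raw = 3.9124 - 0.02*49.124 = 2.9299
y_raw = 0.1622 - 0.02*15.9732 = -0.1573
Step 3: Project onto [-3, 5].
x_proj = clip(2.9299) = 2.9299
y_proj = clip(-0.1573) = -0.1573
Step 4: Evaluate f.
f(2.9299, -0.1573) = 69.9366


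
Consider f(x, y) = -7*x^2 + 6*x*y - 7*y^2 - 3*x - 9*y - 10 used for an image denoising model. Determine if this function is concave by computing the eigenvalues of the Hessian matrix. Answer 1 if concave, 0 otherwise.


The Hessian of f(x,y) = -7*x^2 + 6*x*y - 7*y^2 - 3*x - 9*y - 10 is:
H = [[-14, 6], [6, -14]]
Trace = -14 - 14 = -28
Determinant = -14*-14 - (6)^2 = 160
Discriminant = (-28)^2 - 4*160 = 144.0
Eigenvalues: lambda_1 = -20.0, lambda_2 = -8.0
The function is concave.

1


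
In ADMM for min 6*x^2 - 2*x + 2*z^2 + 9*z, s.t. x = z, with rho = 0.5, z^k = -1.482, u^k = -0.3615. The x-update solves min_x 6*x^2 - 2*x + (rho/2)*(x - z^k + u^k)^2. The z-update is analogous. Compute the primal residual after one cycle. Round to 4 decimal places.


ADMM iteration with rho = 0.5, z^k = -1.482, u^k = -0.3615
Step 1: x-update.
Minimize 6*x^2 - 2*x + (0.5/2)*(x + 1.482 - 0.3615)^2
FOC: (2*6 + 0.5)*x = 2 + 0.5*(-1.482 + 0.3615)
x^{k+1} = 0.1152
Step 2: z-update.
Minimize 2*z^2 + 9*z + (0.5/2)*(0.1152 - z - 0.3615)^2
FOC: (2*2 + 0.5)*z = -9 + 0.5*(0.1152 - 0.3615)
z^{k+1} = -2.0274
Step 3: u-update.
u^{k+1} = -0.3615 + 0.1152 + 2.0274 = 1.781
Step 4: Primal residual = |0.1152 + 2.0274| = 2.1425


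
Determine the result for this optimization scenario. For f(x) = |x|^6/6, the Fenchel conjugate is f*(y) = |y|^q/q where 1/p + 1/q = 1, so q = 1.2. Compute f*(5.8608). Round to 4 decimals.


The conjugate exponent q satisfies 1/p + 1/q = 1.
p = 6, so q = 6/(6 - 1) = 1.2
|y|^q = 5.8608^1.2 = 8.3473
f*(5.8608) = 8.3473 / 1.2 = 6.9561


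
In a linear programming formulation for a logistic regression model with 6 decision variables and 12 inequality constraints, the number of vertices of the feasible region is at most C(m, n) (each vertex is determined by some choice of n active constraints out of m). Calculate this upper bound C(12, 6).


Each vertex corresponds to some choice of n active constraints out of m, so the number of vertices is at most C(m, n) = m! / (n!(m-n)!).
m = 12, n = 6
Numerator: 12 * 11 * 10 * 9 * 8 * 7
Denominator: 6! = 720
C(12, 6) = 924


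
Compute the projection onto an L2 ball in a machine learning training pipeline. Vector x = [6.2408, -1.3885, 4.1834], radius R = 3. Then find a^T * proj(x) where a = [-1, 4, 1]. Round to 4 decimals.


Step 1: Compute ||x|| (intermediates to 6 decimals).
||x|| = sqrt(6.2408^2 + (-1.3885)^2 + 4.1834^2) = 7.640442
Step 2: Project.
Since ||x|| > R, scale = R/||x|| = 3/7.640442 = 0.392647, proj(x) = scale * x
proj(x) = [2.450431, -0.54519, 1.642599]
Step 3: Dot product.
a^T * proj(x) = -1*2.450431 + 4*(-0.54519) + 1*1.642599 = -2.9886


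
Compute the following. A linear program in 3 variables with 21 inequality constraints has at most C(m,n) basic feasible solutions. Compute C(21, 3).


Each vertex corresponds to some choice of n active constraints out of m, so the number of vertices is at most C(m, n) = m! / (n!(m-n)!).
m = 21, n = 3
Numerator: 21 * 20 * 19
Denominator: 3! = 6
C(21, 3) = 1330


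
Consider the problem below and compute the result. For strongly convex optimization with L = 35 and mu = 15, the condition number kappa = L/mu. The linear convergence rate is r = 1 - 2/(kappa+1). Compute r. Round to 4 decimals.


Step 1: Compute the condition number.
kappa = L/mu = 35/15 = 2.3333
Step 2: Compute the convergence rate.
r = 1 - 2/(kappa + 1) = 1 - 2*mu/(L + mu) = (L - mu)/(L + mu) = 20/50 = 0.4


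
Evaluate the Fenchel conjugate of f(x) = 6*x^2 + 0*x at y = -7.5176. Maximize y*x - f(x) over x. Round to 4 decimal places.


f*(y) = sup_x {y*x - a*x^2 - b*x} = sup_x {(y-b)*x - a*x^2}
FOC: (y - b) - 2a*x = 0 => x* = (y - b)/(2a)
x* = (-7.5176 - 0)/(2*6) = -0.6265
f*(-7.5176) = (y-b)^2/(4a) = (-7.5176 - 0)^2/(4*6)
= 56.5143/24 = 2.3548


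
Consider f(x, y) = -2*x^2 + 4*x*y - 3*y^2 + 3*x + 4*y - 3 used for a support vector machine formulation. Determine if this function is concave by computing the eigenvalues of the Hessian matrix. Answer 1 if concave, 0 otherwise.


The Hessian of f(x,y) = -2*x^2 + 4*x*y - 3*y^2 + 3*x + 4*y - 3 is:
H = [[-4, 4], [4, -6]]
Trace = -4 - 6 = -10
Determinant = -4*-6 - (4)^2 = 8
Discriminant = (-10)^2 - 4*8 = 68.0
Eigenvalues: lambda_1 = -9.1231, lambda_2 = -0.8769
The function is concave.

1


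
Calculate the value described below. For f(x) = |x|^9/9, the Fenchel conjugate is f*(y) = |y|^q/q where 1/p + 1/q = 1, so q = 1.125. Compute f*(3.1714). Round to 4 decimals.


The conjugate exponent q satisfies 1/p + 1/q = 1.
p = 9, so q = 9/(9 - 1) = 1.125
|y|^q = 3.1714^1.125 = 3.6636
f*(3.1714) = 3.6636 / 1.125 = 3.2565


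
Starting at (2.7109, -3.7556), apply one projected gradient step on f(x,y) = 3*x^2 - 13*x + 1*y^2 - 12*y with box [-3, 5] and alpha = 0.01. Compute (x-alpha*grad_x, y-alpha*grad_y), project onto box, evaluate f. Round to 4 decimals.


Step 1: Compute gradient at (2.7109, -3.7556).
grad_x = 2*3*2.7109 - 13 = 3.2654
grad_y = 2*1*-3.7556 - 12 = -19.5112
Step 2: Gradient step.
x_raw = 2.7109 - 0.01*3.2654 = 2.6782
y_raw = -3.7556 - 0.01*-19.5112 = -3.5605
Step 3: Project onto [-3, 5].
x_proj = clip(2.6782) = 2.6782
y_proj = clip(-3.5605) = -3.0
Step 4: Evaluate f.
f(2.6782, -3.0) = 31.7018


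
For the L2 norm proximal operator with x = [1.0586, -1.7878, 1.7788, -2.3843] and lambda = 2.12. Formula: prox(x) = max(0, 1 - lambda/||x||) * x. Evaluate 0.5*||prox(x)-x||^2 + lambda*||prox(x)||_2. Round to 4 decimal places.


Step 1: Compute ||x||.
||x|| = 3.6285
Step 2: Compute scaling factor.
scale = max(0, 1 - 2.12/3.6285) = 0.4157
Step 3: prox(x) = [0.4401, -0.7432, 0.7395, -0.9912]
||prox(x)|| = 1.5085
Step 4: Proximal objective.
0.5*||prox-x||^2 = 2.2472
lambda*||prox|| = 3.198
Total = 5.4452


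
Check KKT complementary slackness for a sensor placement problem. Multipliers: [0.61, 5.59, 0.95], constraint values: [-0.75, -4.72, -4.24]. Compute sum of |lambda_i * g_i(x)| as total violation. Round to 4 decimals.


KKT complementary slackness check:
lambda_1 * g_1 = 0.61 * -0.75 = -0.4575
lambda_2 * g_2 = 5.59 * -4.72 = -26.3848
lambda_3 * g_3 = 0.95 * -4.24 = -4.028
Total violation = 0.4575 + 26.3848 + 4.028 = 30.8703


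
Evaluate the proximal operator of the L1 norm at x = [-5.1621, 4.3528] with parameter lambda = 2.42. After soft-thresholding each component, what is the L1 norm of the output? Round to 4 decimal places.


Soft-thresholding with lambda = 2.42:
prox(-5.1621) = sign(-5.1621)*max(|-5.1621| - 2.42, 0) = -2.7421
prox(4.3528) = sign(4.3528)*max(|4.3528| - 2.42, 0) = 1.9328
prox(x) = [-2.7421, 1.9328]
||prox(x)||_1 = 2.7421 + 1.9328 = 4.6749


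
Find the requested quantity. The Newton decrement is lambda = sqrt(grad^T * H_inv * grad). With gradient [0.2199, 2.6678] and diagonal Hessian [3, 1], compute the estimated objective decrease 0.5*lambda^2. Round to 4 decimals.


Step 1: H is diagonal, so H^(-1) * g = [0.0733, 2.6678].
Step 2: g^T H^(-1) g = sum_i g_i^2 / H_ii
  = (0.2199)^2/3 + (2.6678)^2/1
  = 0.0161 + 7.1172 = 7.1333
Step 3: Objective decrease = 0.5 * g^T H^(-1) g = 3.5666


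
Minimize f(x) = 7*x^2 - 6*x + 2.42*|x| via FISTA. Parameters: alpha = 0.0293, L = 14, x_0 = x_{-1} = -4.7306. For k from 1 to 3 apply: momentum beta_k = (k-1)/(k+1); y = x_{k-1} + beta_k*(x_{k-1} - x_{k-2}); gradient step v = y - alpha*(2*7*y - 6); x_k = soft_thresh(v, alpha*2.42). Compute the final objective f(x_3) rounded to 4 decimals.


FISTA on f(x) = 7*x^2 - 6*x + 2.42*|x|
L = 14, alpha = 0.0293
Iteration 1: beta = 0.0, y = -4.7306 + 0.0*(-4.7306 + 4.7306) = -4.7306
  grad(y) = -72.2284, v = y - alpha*grad = -2.6143
  prox(v) = soft_thresh(-2.6143, 0.0709) = -2.5434
Iteration 2: beta = 0.3333, y = -2.5434 + 0.3333*(-2.5434 + 4.7306) = -1.8143
  grad(y) = -31.4007, v = y - alpha*grad = -0.8943
  prox(v) = soft_thresh(-0.8943, 0.0709) = -0.8234
Iteration 3: beta = 0.5, y = -0.8234 + 0.5*(-0.8234 + 2.5434) = 0.0366
  grad(y) = -5.4874, v = y - alpha*grad = 0.1974
  prox(v) = soft_thresh(0.1974, 0.0709) = 0.1265
f(x_3) = 7*0.1265^2 - 6*0.1265 + 2.42*|0.1265| = -0.3408


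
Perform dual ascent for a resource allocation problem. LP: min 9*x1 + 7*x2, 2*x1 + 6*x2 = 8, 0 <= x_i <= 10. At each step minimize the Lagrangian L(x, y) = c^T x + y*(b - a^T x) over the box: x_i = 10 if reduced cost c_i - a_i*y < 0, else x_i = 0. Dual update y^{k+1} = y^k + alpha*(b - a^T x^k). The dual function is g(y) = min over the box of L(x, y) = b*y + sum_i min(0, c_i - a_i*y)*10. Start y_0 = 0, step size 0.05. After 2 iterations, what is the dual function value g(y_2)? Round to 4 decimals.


Dual ascent for LP: min 9*x1 + 7*x2, 2*x1 + 6*x2 = 8, 0 <= x_i <= 10
Step 1: y^k = 0.0, reduced costs: (9.0, 7.0)
  x^k = (0.0, 0.0), subgradient = b - a^T x = 8.0
  y^{k+1} = 0.0 + 0.05*8.0 = 0.4
Step 2: y^k = 0.4, reduced costs: (8.2, 4.6)
  x^k = (0.0, 0.0), subgradient = b - a^T x = 8.0
  y^{k+1} = 0.4 + 0.05*8.0 = 0.8
Dual objective at y_2 = 0.8: reduced costs (7.4, 2.2), box minimizer x = (0.0, 0.0)
g(y_2) = b*y + (c1 - a1*y)*x1 + (c2 - a2*y)*x2 = 8*0.8 + 7.4*0.0 + 2.2*0.0 = 6.4 + 0.0 + 0.0 = 6.4


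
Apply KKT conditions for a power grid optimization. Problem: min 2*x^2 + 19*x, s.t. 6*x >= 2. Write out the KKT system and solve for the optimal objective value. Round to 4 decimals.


Step 1: Try lambda = 0 (constraint inactive).
x_unc = -19/(2*2) = -4.75
Check: 6*-4.75 = -28.5 < 2 -- violated!
Step 2: Constraint must be active: 6*x = 2
x* = 2/6 = 1/3 = 0.3333 (rounded; the exact value 1/3 is used below)
lambda = (2*2*(1/3) + 19)/6 = 3.3889
Step 3: Compute optimal value.
f(x*) = 2*(1/3)^2 + 19*(1/3) = 6.5556


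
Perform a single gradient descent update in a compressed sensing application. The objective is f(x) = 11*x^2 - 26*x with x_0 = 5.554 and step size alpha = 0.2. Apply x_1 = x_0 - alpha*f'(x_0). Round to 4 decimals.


We compute the gradient at x_0 and apply the update.
f'(x) = 22*x - 26
f'(5.554) = 22*5.554 - 26 = 96.188
x_1 = 5.554 - 0.2*96.188 = -13.6836


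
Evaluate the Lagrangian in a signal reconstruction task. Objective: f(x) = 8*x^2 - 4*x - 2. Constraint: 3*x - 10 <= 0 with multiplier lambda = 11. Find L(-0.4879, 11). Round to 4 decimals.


Step 1: Evaluate f(x).
f(-0.4879) = 8*(-0.4879)^2 - 4*(-0.4879) - 2 = 1.856
Step 2: Evaluate g(x).
g(-0.4879) = 3*-0.4879 - 10 = -11.4637
Step 3: Compute Lagrangian.
L = 1.856 + 11*-11.4637 = -124.2447


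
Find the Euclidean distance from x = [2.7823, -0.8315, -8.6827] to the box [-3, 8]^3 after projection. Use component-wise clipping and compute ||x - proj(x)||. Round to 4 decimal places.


Project each component onto [-3, 8].
clip(2.7823) = 2.7823, clip(-0.8315) = -0.8315, clip(-8.6827) = -3.0
Projection = [2.7823, -0.8315, -3.0]
Squared diffs: [0.0, 0.0, 32.2931]
Distance = sqrt(32.2931) = 5.6827


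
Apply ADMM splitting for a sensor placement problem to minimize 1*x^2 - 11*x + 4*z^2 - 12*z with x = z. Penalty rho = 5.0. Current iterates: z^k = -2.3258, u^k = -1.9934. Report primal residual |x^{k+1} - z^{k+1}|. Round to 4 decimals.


ADMM iteration with rho = 5.0, z^k = -2.3258, u^k = -1.9934
Step 1: x-update.
Minimize 1*x^2 - 11*x + (5.0/2)*(x + 2.3258 - 1.9934)^2
FOC: (2*1 + 5.0)*x = 11 + 5.0*(-2.3258 + 1.9934)
x^{k+1} = 1.334
Step 2: z-update.
Minimize 4*z^2 - 12*z + (5.0/2)*(1.334 - z - 1.9934)^2
FOC: (2*4 + 5.0)*z = 12 + 5.0*(1.334 - 1.9934)
z^{k+1} = 0.6695
Step 3: u-update.
u^{k+1} = -1.9934 + 1.334 - 0.6695 = -1.3289
Step 4: Primal residual = |1.334 - 0.6695| = 0.6645


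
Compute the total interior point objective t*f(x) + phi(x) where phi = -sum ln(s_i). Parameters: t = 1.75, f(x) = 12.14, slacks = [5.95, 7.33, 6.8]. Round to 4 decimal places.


Step 1: Compute log-barrier.
ln values: [1.7834, 1.992, 1.9169]
phi = -(1.7834 + 1.992 + 1.9169) = -5.6923
Step 2: Compute augmented objective.
t*f(x) = 1.75*12.14 = 21.245
Total = 21.245 - 5.6923 = 15.5527


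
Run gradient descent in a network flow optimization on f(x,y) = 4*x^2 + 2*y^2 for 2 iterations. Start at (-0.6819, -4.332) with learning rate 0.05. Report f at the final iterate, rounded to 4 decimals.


Gradient descent on f(x,y) = 4*x^2 + 2*y^2.
Starting point: (-0.6819, -4.332), alpha = 0.05
Step 1: grad_x = 2*4*-0.6819 = -5.4552, grad_y = 2*2*-4.332 = -17.328
  x_1 = -0.6819 - 0.05*-5.4552 = -0.4091
  y_1 = -4.332 - 0.05*-17.328 = -3.4656
Step 2: grad_x = 2*4*-0.4091 = -3.2731, grad_y = 2*2*-3.4656 = -13.8624
  x_2 = -0.4091 - 0.05*-3.2731 = -0.2455
  y_2 = -3.4656 - 0.05*-13.8624 = -2.7725
f(-0.2455, -2.7725) = 4*(-0.2455)^2 + 2*(-2.7725)^2 = 15.6143


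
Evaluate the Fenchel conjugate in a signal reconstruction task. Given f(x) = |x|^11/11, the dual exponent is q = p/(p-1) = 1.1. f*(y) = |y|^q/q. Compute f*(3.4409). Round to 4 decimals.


The conjugate exponent q satisfies 1/p + 1/q = 1.
p = 11, so q = 11/(11 - 1) = 1.1
|y|^q = 3.4409^1.1 = 3.8935
f*(3.4409) = 3.8935 / 1.1 = 3.5395


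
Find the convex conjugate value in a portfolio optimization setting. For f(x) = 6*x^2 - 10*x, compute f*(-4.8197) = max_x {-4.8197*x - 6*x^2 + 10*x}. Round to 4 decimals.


f*(y) = sup_x {y*x - a*x^2 - b*x} = sup_x {(y-b)*x - a*x^2}
FOC: (y - b) - 2a*x = 0 => x* = (y - b)/(2a)
x* = (-4.8197 + 10)/(2*6) = 0.4317
f*(-4.8197) = (y-b)^2/(4a) = (-4.8197 + 10)^2/(4*6)
= 26.8355/24 = 1.1181


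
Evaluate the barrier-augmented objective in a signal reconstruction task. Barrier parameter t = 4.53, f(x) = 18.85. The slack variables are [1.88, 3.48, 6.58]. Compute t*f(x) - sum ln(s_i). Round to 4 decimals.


Step 1: Compute log-barrier.
ln values: [0.6313, 1.247, 1.884]
phi = -(0.6313 + 1.247 + 1.884) = -3.7623
Step 2: Compute augmented objective.
t*f(x) = 4.53*18.85 = 85.3905
Total = 85.3905 - 3.7623 = 81.6282


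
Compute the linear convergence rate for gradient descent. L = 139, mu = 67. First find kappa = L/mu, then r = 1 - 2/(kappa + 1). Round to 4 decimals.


Step 1: Compute the condition number.
kappa = L/mu = 139/67 = 2.0746
Step 2: Compute the convergence rate.
r = 1 - 2/(kappa + 1) = 1 - 2*mu/(L + mu) = (L - mu)/(L + mu) = 72/206 = 0.3495


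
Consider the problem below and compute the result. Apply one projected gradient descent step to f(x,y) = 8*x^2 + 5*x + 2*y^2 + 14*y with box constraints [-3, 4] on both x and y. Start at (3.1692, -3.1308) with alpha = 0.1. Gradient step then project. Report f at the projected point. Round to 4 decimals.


Step 1: Compute gradient at (3.1692, -3.1308).
grad_x = 2*8*3.1692 + 5 = 55.7072
grad_y = 2*2*-3.1308 + 14 = 1.4768
Step 2: Gradient step.
x_raw = 3.1692 - 0.1*55.7072 = -2.4015
y_raw = -3.1308 - 0.1*1.4768 = -3.2785
Step 3: Project onto [-3, 4].
x_proj = clip(-2.4015) = -2.4015
y_proj = clip(-3.2785) = -3.0
Step 4: Evaluate f.
f(-2.4015, -3.0) = 10.1308


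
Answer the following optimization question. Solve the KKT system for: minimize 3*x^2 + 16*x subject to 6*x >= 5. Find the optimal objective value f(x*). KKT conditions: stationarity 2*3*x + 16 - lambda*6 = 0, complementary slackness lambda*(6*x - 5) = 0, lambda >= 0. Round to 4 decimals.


Step 1: Try lambda = 0 (constraint inactive).
x_unc = -16/(2*3) = -2.6667
Check: 6*-2.6667 = -16.0002 < 5 -- violated!
Step 2: Constraint must be active: 6*x = 5
x* = 5/6 = 0.8333 (rounded; the exact value 5/6 is used below)
lambda = (2*3*(5/6) + 16)/6 = 3.5
Step 3: Compute optimal value.
f(x*) = 3*(5/6)^2 + 16*(5/6) = 15.4167


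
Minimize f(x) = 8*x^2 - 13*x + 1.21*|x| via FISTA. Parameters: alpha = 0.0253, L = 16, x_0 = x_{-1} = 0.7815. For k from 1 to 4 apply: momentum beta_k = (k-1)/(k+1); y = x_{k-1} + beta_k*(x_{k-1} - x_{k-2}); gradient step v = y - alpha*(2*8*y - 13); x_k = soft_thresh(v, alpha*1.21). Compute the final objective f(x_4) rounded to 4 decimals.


FISTA on f(x) = 8*x^2 - 13*x + 1.21*|x|
L = 16, alpha = 0.0253
Iteration 1: beta = 0.0, y = 0.7815 + 0.0*(0.7815 - 0.7815) = 0.7815
  grad(y) = -0.496, v = y - alpha*grad = 0.794
  prox(v) = soft_thresh(0.794, 0.0306) = 0.7634
Iteration 2: beta = 0.3333, y = 0.7634 + 0.3333*(0.7634 - 0.7815) = 0.7574
  grad(y) = -0.8814, v = y - alpha*grad = 0.7797
  prox(v) = soft_thresh(0.7797, 0.0306) = 0.7491
Iteration 3: beta = 0.5, y = 0.7491 + 0.5*(0.7491 - 0.7634) = 0.7419
  grad(y) = -1.1291, v = y - alpha*grad = 0.7705
  prox(v) = soft_thresh(0.7705, 0.0306) = 0.7399
Iteration 4: beta = 0.6, y = 0.7399 + 0.6*(0.7399 - 0.7491) = 0.7344
  grad(y) = -1.2503, v = y - alpha*grad = 0.766
  prox(v) = soft_thresh(0.766, 0.0306) = 0.7354
f(x_4) = 8*0.7354^2 - 13*0.7354 + 1.21*|0.7354| = -4.3439


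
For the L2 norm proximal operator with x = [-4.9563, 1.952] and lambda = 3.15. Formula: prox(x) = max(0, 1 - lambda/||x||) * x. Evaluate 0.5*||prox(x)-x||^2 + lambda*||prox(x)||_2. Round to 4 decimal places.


Step 1: Compute ||x||.
||x|| = 5.3268
Step 2: Compute scaling factor.
scale = max(0, 1 - 3.15/5.3268) = 0.4087
Step 3: prox(x) = [-2.0254, 0.7977]
||prox(x)|| = 2.1768
Step 4: Proximal objective.
0.5*||prox-x||^2 = 4.9613
lambda*||prox|| = 6.8569
Total = 11.8183
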